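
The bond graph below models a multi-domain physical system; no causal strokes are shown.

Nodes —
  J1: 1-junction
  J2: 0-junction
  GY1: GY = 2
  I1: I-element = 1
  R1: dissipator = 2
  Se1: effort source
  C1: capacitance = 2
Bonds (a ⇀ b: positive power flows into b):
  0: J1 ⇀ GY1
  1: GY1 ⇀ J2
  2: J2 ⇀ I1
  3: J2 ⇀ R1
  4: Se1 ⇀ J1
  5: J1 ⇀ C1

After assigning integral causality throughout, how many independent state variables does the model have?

2  (C1, I1 all integral)

#4 |J1  (Se1 (Se) sets effort on bond)
#2 |I1  (I1 outputs flow p/I1)
#5 |J1  (C1 outputs effort q/C1)
#0 |GY1  (closing 1-jn rule on J1)
#1 |GY1  (through GY1, causality inverts; strokes same side of GY1)
#3 |J2  (closing 0-jn rule on J2)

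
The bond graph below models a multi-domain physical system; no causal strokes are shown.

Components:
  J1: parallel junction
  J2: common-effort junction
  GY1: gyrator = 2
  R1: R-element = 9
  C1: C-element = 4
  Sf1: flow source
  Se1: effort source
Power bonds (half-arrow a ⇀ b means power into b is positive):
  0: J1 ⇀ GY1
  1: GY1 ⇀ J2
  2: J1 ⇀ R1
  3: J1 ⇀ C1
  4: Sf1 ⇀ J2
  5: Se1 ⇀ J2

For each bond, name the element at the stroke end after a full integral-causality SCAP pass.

b0 |GY1
b1 |GY1
b2 |R1
b3 |J1
b4 |Sf1
b5 |J2

β4 stroke→Sf1  (Sf1 fixes flow; stroke at Sf1)
β5 stroke→J2  (Se1 (Se) sets effort on bond)
β1 stroke→GY1  (0-jn J2 has e-setter on 5)
β0 stroke→GY1  (GY GY1: same side as bond 1)
β3 stroke→J1  (prefer integral on C1)
β2 stroke→R1  (J1: bond 3 brought effort, rest push out)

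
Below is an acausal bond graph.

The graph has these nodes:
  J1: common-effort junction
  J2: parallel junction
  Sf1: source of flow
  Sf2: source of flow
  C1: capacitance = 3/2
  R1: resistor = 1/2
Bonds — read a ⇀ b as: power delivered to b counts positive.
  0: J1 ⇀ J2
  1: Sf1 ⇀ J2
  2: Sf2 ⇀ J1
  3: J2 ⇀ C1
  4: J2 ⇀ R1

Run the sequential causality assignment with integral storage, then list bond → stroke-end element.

#1 stroke→Sf1  (Sf1 fixes flow; stroke at Sf1)
#2 stroke→Sf2  (Sf2 (Sf) sets flow on bond)
#0 stroke→J1  (only one effort-in slot at J1)
#3 stroke→J2  (prefer integral on C1)
#4 stroke→R1  (0-jn J2 has e-setter on 3)

b0 stroke at J1
b1 stroke at Sf1
b2 stroke at Sf2
b3 stroke at J2
b4 stroke at R1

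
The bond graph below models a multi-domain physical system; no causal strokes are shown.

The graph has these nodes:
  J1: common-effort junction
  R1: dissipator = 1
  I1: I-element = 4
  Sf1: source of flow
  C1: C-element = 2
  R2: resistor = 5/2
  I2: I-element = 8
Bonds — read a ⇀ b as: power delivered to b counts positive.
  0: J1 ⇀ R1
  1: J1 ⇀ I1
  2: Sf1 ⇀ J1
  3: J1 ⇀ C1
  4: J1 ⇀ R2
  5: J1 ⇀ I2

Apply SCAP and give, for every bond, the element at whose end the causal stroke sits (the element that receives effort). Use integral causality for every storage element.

b2 stroke→Sf1  (source Sf1 imposes f)
b1 stroke→I1  (I1 outputs flow p/I1)
b3 stroke→J1  (C1: C, integral causality)
b0 stroke→R1  (J1 effort already set via bond 3)
b4 stroke→R2  (J1: bond 3 brought effort, rest push out)
b5 stroke→I2  (J1: bond 3 brought effort, rest push out)

β0 stroke at R1
β1 stroke at I1
β2 stroke at Sf1
β3 stroke at J1
β4 stroke at R2
β5 stroke at I2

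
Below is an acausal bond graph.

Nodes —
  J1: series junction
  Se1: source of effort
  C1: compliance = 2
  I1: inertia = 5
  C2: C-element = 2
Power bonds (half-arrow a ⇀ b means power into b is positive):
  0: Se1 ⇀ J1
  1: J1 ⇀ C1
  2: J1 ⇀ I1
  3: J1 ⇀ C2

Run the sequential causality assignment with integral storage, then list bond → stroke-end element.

β0 →J1  (source Se1 imposes e)
β1 →J1  (prefer integral on C1)
β2 →I1  (I1 outputs flow p/I1)
β3 →J1  (common-f at J1 fixed by 2)

b0 stroke at J1
b1 stroke at J1
b2 stroke at I1
b3 stroke at J1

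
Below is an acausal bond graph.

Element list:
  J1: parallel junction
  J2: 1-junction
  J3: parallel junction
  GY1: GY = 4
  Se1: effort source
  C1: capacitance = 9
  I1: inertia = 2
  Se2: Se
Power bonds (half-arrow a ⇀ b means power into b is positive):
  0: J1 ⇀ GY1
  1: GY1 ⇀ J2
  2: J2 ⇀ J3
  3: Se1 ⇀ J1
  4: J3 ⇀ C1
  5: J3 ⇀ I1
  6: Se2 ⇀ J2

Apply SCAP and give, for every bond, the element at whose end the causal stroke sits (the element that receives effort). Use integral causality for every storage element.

β3 |J1  (source Se1 imposes e)
β6 |J2  (Se2: effort source, stroke at far end)
β0 |GY1  (common-e at J1 fixed by 3)
β1 |GY1  (through GY1, causality inverts; strokes same side of GY1)
β2 |J2  (J2 flow already set via bond 1)
β4 |J3  (C1 integral (e out))
β5 |I1  (J3 effort already set via bond 4)

β0 stroke at GY1
β1 stroke at GY1
β2 stroke at J2
β3 stroke at J1
β4 stroke at J3
β5 stroke at I1
β6 stroke at J2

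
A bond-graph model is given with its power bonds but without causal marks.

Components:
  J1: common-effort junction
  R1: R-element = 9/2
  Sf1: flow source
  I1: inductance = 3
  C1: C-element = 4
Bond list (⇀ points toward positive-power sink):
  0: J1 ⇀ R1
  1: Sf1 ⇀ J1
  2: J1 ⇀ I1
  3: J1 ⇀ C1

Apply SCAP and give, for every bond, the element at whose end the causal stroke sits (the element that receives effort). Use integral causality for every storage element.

β0 |R1
β1 |Sf1
β2 |I1
β3 |J1

bond 1 |Sf1  (Sf1: flow source, stroke at near end)
bond 2 |I1  (I1: I, integral causality)
bond 3 |J1  (prefer integral on C1)
bond 0 |R1  (common-e at J1 fixed by 3)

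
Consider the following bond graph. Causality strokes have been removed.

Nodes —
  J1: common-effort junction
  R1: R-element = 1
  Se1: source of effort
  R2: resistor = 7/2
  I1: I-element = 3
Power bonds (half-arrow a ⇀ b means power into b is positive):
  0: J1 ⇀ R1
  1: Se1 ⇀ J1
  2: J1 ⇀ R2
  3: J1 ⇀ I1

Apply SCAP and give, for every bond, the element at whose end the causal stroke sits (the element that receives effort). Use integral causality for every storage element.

bond 1 →J1  (Se1: effort source, stroke at far end)
bond 0 →R1  (0-jn J1 has e-setter on 1)
bond 2 →R2  (0-jn J1 has e-setter on 1)
bond 3 →I1  (J1 effort already set via bond 1)

#0 →R1
#1 →J1
#2 →R2
#3 →I1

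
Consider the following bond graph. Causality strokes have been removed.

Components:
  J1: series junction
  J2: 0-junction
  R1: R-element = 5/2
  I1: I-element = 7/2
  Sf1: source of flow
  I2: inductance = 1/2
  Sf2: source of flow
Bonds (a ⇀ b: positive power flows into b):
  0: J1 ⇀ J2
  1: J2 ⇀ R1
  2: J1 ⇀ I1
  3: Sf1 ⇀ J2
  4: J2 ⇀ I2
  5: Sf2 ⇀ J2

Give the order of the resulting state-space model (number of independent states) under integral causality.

bond 3 |Sf1  (source Sf1 imposes f)
bond 5 |Sf2  (Sf2: flow source, stroke at near end)
bond 2 |I1  (prefer integral on I1)
bond 0 |J1  (J1: bond 2 brought flow, rest push out)
bond 4 |I2  (prefer integral on I2)
bond 1 |J2  (closing 0-jn rule on J2)

2  (I1, I2 all integral)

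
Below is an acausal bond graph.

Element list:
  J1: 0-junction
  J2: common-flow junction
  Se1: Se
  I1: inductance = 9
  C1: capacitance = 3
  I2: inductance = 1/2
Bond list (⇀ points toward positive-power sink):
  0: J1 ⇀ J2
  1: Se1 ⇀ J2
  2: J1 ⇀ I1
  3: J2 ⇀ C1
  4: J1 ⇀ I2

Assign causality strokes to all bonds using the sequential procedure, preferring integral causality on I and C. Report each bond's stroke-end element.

b1 →J2  (Se1: effort source, stroke at far end)
b2 →I1  (I1 integral (f out))
b3 →J2  (C1: C, integral causality)
b0 →J1  (J2: last free bond brings flow in)
b4 →I2  (common-e at J1 fixed by 0)

bond 0 stroke→J1
bond 1 stroke→J2
bond 2 stroke→I1
bond 3 stroke→J2
bond 4 stroke→I2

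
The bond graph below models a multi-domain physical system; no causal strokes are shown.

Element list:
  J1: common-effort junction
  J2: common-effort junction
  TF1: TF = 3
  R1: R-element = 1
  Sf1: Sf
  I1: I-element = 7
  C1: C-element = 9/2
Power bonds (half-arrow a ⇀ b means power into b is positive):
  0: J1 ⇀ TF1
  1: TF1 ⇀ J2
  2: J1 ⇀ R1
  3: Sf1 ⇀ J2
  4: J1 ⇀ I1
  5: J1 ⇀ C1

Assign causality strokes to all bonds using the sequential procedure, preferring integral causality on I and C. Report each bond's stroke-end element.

β0 →TF1
β1 →J2
β2 →R1
β3 →Sf1
β4 →I1
β5 →J1

β3 stroke→Sf1  (Sf1 fixes flow; stroke at Sf1)
β1 stroke→J2  (J2 needs exactly one e-in)
β0 stroke→TF1  (TF1: transformer flips bond 1)
β4 stroke→I1  (I1 outputs flow p/I1)
β5 stroke→J1  (prefer integral on C1)
β2 stroke→R1  (J1: bond 5 brought effort, rest push out)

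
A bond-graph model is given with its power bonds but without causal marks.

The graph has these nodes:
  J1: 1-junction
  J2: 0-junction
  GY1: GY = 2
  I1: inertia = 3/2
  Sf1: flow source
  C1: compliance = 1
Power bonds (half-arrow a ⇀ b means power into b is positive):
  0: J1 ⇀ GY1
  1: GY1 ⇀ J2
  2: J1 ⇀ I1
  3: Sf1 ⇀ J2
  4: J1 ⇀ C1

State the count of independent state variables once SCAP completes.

bond 3 →Sf1  (Sf1 fixes flow; stroke at Sf1)
bond 1 →J2  (J2 needs exactly one e-in)
bond 0 →J1  (GY1: gyrator matches bond 1)
bond 2 →I1  (I1: I, integral causality)
bond 4 →J1  (J1 flow already set via bond 2)

2  (C1, I1 all integral)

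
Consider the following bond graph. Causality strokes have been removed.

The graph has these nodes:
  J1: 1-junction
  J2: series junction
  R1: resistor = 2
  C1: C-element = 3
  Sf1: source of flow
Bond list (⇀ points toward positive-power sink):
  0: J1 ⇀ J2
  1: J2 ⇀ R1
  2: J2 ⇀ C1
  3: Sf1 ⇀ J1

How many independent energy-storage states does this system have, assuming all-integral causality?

β3 |Sf1  (Sf1: flow source, stroke at near end)
β0 |J1  (J1 flow already set via bond 3)
β1 |J2  (1-jn J2 has f-setter on 0)
β2 |J2  (J2: bond 0 brought flow, rest push out)

1  (C1 all integral)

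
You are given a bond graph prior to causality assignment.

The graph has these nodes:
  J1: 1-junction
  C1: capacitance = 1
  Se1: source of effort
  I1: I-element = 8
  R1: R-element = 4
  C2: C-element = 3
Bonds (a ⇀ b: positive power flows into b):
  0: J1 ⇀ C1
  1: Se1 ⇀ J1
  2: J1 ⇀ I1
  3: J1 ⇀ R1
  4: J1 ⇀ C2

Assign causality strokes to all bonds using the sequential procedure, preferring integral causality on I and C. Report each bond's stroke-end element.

β1 stroke→J1  (Se1: effort source, stroke at far end)
β0 stroke→J1  (C1 integral (e out))
β2 stroke→I1  (prefer integral on I1)
β3 stroke→J1  (common-f at J1 fixed by 2)
β4 stroke→J1  (J1: bond 2 brought flow, rest push out)

β0 stroke at J1
β1 stroke at J1
β2 stroke at I1
β3 stroke at J1
β4 stroke at J1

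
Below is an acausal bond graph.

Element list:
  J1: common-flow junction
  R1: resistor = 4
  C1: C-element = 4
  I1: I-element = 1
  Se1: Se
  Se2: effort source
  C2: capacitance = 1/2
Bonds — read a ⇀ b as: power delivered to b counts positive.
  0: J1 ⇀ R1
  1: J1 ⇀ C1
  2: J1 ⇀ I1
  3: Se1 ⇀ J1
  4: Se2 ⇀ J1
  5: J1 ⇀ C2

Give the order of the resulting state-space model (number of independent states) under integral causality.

b3 |J1  (Se1: effort source, stroke at far end)
b4 |J1  (source Se2 imposes e)
b1 |J1  (C1 outputs effort q/C1)
b2 |I1  (I1 outputs flow p/I1)
b0 |J1  (common-f at J1 fixed by 2)
b5 |J1  (common-f at J1 fixed by 2)

3  (C1, C2, I1 all integral)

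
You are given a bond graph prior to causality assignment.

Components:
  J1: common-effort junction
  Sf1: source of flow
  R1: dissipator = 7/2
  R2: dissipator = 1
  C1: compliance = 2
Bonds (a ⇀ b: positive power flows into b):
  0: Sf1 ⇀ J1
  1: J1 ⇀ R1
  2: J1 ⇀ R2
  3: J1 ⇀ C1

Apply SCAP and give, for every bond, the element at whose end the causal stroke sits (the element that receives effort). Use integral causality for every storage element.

β0 →Sf1  (Sf1 (Sf) sets flow on bond)
β3 →J1  (C1 integral (e out))
β1 →R1  (J1 effort already set via bond 3)
β2 →R2  (J1 effort already set via bond 3)

β0 stroke at Sf1
β1 stroke at R1
β2 stroke at R2
β3 stroke at J1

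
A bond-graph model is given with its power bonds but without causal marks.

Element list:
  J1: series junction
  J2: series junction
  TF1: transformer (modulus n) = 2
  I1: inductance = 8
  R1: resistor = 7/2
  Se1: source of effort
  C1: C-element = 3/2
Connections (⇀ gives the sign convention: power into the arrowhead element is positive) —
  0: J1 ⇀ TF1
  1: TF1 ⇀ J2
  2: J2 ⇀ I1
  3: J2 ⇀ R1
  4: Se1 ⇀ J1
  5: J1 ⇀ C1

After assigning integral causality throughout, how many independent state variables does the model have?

2  (C1, I1 all integral)

β4 →J1  (source Se1 imposes e)
β2 →I1  (I1 outputs flow p/I1)
β1 →J2  (J2: bond 2 brought flow, rest push out)
β3 →J2  (common-f at J2 fixed by 2)
β0 →TF1  (through TF1, causality passes straight; one stroke at TF1)
β5 →J1  (J1 flow already set via bond 0)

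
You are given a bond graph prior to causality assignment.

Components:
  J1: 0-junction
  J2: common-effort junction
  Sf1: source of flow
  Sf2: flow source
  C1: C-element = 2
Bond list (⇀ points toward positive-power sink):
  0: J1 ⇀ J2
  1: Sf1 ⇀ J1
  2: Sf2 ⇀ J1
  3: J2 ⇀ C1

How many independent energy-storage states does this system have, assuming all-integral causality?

bond 1 stroke at Sf1  (source Sf1 imposes f)
bond 2 stroke at Sf2  (Sf2 fixes flow; stroke at Sf2)
bond 0 stroke at J1  (closing 0-jn rule on J1)
bond 3 stroke at J2  (J2 needs exactly one e-in)

1  (C1 all integral)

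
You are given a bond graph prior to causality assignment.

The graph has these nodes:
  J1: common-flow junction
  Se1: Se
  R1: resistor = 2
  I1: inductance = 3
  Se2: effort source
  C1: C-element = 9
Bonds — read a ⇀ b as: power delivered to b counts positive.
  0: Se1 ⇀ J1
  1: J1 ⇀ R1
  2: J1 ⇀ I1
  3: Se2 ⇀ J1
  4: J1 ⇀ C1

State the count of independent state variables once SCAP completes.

2  (C1, I1 all integral)

#0 stroke at J1  (source Se1 imposes e)
#3 stroke at J1  (Se2 (Se) sets effort on bond)
#2 stroke at I1  (I1: I, integral causality)
#1 stroke at J1  (1-jn J1 has f-setter on 2)
#4 stroke at J1  (common-f at J1 fixed by 2)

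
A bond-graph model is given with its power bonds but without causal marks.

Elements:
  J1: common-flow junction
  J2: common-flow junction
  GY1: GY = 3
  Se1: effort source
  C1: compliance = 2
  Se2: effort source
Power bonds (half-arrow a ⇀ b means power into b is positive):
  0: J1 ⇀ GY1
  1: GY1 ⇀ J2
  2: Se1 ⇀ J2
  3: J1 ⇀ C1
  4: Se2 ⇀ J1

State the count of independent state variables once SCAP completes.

1  (C1 all integral)

b2 stroke→J2  (source Se1 imposes e)
b4 stroke→J1  (Se2 fixes effort; stroke away)
b1 stroke→GY1  (J2 needs exactly one f-in)
b0 stroke→GY1  (GY1: gyrator matches bond 1)
b3 stroke→J1  (J1: bond 0 brought flow, rest push out)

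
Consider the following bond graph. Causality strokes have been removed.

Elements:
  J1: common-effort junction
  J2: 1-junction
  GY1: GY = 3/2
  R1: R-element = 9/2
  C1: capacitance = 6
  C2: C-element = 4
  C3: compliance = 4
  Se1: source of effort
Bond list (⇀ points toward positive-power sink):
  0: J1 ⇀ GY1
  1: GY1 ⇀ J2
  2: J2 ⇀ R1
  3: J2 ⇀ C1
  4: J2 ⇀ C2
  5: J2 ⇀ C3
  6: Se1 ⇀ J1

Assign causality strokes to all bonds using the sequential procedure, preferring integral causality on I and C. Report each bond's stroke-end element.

b0 stroke at GY1
b1 stroke at GY1
b2 stroke at J2
b3 stroke at J2
b4 stroke at J2
b5 stroke at J2
b6 stroke at J1

bond 6 →J1  (source Se1 imposes e)
bond 0 →GY1  (J1 effort already set via bond 6)
bond 1 →GY1  (GY1: gyrator matches bond 0)
bond 2 →J2  (1-jn J2 has f-setter on 1)
bond 3 →J2  (1-jn J2 has f-setter on 1)
bond 4 →J2  (common-f at J2 fixed by 1)
bond 5 →J2  (J2 flow already set via bond 1)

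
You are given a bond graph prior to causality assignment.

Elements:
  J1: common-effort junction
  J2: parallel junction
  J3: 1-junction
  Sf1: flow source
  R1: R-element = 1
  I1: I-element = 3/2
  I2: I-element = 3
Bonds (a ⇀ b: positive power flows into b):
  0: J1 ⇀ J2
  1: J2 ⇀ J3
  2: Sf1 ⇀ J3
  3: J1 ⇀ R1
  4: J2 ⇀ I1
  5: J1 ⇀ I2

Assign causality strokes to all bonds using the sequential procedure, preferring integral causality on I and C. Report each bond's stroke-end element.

β2 stroke at Sf1  (Sf1: flow source, stroke at near end)
β1 stroke at J3  (J3 flow already set via bond 2)
β4 stroke at I1  (I1 outputs flow p/I1)
β0 stroke at J2  (J2: last free bond brings effort in)
β5 stroke at I2  (I2 integral (f out))
β3 stroke at J1  (J1: last free bond brings effort in)

b0 stroke→J2
b1 stroke→J3
b2 stroke→Sf1
b3 stroke→J1
b4 stroke→I1
b5 stroke→I2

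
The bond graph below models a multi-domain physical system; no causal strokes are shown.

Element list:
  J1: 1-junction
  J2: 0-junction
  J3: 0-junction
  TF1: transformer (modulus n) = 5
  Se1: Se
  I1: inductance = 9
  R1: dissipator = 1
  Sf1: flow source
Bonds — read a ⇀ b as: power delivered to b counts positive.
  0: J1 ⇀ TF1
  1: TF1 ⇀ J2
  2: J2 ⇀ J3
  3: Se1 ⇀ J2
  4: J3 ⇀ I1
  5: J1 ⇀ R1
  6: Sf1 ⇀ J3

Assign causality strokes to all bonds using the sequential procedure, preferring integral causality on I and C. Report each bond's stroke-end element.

#0 stroke→J1
#1 stroke→TF1
#2 stroke→J3
#3 stroke→J2
#4 stroke→I1
#5 stroke→R1
#6 stroke→Sf1

β3 stroke at J2  (Se1 (Se) sets effort on bond)
β6 stroke at Sf1  (Sf1 (Sf) sets flow on bond)
β1 stroke at TF1  (0-jn J2 has e-setter on 3)
β2 stroke at J3  (J2: bond 3 brought effort, rest push out)
β4 stroke at I1  (0-jn J3 has e-setter on 2)
β0 stroke at J1  (TF1: transformer flips bond 1)
β5 stroke at R1  (only one flow-in slot at J1)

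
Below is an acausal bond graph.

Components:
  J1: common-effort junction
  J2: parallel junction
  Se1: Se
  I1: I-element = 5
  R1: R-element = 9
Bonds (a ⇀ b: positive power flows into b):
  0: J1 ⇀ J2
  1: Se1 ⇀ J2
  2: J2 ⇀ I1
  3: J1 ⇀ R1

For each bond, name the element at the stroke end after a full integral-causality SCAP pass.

bond 0 stroke at J1
bond 1 stroke at J2
bond 2 stroke at I1
bond 3 stroke at R1

#1 stroke at J2  (Se1 fixes effort; stroke away)
#0 stroke at J1  (common-e at J2 fixed by 1)
#2 stroke at I1  (J2: bond 1 brought effort, rest push out)
#3 stroke at R1  (J1 effort already set via bond 0)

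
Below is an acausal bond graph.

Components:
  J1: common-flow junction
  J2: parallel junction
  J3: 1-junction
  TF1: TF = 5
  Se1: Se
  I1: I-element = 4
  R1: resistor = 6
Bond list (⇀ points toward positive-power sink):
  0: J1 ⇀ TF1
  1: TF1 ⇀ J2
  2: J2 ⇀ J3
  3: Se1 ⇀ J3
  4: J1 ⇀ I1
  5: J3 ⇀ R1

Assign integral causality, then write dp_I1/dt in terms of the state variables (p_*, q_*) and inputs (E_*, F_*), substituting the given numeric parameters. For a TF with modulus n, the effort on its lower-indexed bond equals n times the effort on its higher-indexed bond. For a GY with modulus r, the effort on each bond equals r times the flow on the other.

#3 |J3  (Se1 (Se) sets effort on bond)
#4 |I1  (I1 outputs flow p/I1)
#0 |J1  (J1 flow already set via bond 4)
#1 |TF1  (through TF1, causality passes straight; one stroke at TF1)
#2 |J2  (J2 needs exactly one e-in)
#5 |J3  (1-jn J3 has f-setter on 2)

dp_I1/dt = 5*E_Se1 - 75*p_I1/2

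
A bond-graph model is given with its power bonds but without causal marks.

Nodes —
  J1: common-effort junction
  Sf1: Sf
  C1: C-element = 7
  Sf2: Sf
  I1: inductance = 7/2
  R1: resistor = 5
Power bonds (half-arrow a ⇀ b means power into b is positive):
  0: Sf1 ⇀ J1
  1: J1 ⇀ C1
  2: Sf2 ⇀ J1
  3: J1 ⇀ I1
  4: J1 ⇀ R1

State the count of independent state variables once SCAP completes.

bond 0 →Sf1  (source Sf1 imposes f)
bond 2 →Sf2  (Sf2 (Sf) sets flow on bond)
bond 1 →J1  (C1 outputs effort q/C1)
bond 3 →I1  (J1: bond 1 brought effort, rest push out)
bond 4 →R1  (J1: bond 1 brought effort, rest push out)

2  (C1, I1 all integral)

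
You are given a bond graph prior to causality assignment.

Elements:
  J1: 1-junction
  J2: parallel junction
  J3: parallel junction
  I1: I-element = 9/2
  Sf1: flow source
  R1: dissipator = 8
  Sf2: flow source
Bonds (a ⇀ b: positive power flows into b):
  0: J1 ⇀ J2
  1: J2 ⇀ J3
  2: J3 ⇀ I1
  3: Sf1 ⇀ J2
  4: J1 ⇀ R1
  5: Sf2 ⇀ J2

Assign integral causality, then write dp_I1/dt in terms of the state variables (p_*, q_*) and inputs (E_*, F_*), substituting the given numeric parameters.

dp_I1/dt = 8*F_Sf1 + 8*F_Sf2 - 16*p_I1/9

#3 stroke→Sf1  (Sf1 fixes flow; stroke at Sf1)
#5 stroke→Sf2  (source Sf2 imposes f)
#2 stroke→I1  (prefer integral on I1)
#1 stroke→J3  (J3: last free bond brings effort in)
#0 stroke→J2  (closing 0-jn rule on J2)
#4 stroke→J1  (1-jn J1 has f-setter on 0)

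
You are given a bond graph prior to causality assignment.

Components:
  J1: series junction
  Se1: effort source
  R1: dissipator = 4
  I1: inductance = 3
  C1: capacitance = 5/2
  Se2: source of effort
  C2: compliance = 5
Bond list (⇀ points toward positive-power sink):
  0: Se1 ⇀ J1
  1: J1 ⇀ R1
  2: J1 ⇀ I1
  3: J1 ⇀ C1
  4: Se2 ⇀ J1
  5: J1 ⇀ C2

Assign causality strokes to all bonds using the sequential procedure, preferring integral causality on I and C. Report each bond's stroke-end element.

#0 stroke at J1  (Se1 (Se) sets effort on bond)
#4 stroke at J1  (Se2: effort source, stroke at far end)
#2 stroke at I1  (prefer integral on I1)
#1 stroke at J1  (1-jn J1 has f-setter on 2)
#3 stroke at J1  (1-jn J1 has f-setter on 2)
#5 stroke at J1  (J1: bond 2 brought flow, rest push out)

β0 →J1
β1 →J1
β2 →I1
β3 →J1
β4 →J1
β5 →J1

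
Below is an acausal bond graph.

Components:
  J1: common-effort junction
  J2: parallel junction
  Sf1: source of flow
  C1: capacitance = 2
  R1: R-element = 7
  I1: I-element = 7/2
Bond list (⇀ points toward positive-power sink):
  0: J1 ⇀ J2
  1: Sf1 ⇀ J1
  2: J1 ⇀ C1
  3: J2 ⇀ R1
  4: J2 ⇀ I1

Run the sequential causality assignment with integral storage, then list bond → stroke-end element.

bond 0 →J2
bond 1 →Sf1
bond 2 →J1
bond 3 →R1
bond 4 →I1

b1 |Sf1  (Sf1 fixes flow; stroke at Sf1)
b2 |J1  (C1: C, integral causality)
b0 |J2  (J1: bond 2 brought effort, rest push out)
b3 |R1  (J2: bond 0 brought effort, rest push out)
b4 |I1  (J2: bond 0 brought effort, rest push out)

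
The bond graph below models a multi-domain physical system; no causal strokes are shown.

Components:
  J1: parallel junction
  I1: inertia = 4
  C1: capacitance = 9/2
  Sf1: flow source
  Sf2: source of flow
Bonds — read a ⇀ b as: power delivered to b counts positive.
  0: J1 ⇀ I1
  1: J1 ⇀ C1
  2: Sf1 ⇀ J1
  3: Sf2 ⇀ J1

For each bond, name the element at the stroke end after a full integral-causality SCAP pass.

bond 2 |Sf1  (Sf1: flow source, stroke at near end)
bond 3 |Sf2  (Sf2 fixes flow; stroke at Sf2)
bond 0 |I1  (prefer integral on I1)
bond 1 |J1  (only one effort-in slot at J1)

b0 stroke→I1
b1 stroke→J1
b2 stroke→Sf1
b3 stroke→Sf2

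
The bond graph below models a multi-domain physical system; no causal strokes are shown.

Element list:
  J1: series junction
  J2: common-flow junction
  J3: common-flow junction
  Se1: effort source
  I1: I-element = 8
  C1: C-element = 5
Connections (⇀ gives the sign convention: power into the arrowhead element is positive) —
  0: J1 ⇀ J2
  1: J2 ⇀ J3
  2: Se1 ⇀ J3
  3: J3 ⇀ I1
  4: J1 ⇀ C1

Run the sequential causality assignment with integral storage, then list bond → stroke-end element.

b0 stroke→J2
b1 stroke→J3
b2 stroke→J3
b3 stroke→I1
b4 stroke→J1

bond 2 |J3  (Se1: effort source, stroke at far end)
bond 3 |I1  (prefer integral on I1)
bond 1 |J3  (1-jn J3 has f-setter on 3)
bond 0 |J2  (common-f at J2 fixed by 1)
bond 4 |J1  (J1: bond 0 brought flow, rest push out)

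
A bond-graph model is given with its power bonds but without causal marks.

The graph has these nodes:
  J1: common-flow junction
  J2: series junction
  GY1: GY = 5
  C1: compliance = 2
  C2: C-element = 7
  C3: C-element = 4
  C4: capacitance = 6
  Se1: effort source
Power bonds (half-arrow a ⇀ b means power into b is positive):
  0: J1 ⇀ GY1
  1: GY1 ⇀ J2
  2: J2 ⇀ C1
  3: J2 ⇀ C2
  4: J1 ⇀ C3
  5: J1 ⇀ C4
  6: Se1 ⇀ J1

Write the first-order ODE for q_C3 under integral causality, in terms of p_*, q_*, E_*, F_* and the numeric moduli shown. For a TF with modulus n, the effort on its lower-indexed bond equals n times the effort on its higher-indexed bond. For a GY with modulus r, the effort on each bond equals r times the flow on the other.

dq_C3/dt = q_C1/10 + q_C2/35

β6 stroke at J1  (Se1 fixes effort; stroke away)
β2 stroke at J2  (C1 outputs effort q/C1)
β3 stroke at J2  (C2 outputs effort q/C2)
β1 stroke at GY1  (J2 needs exactly one f-in)
β0 stroke at GY1  (GY1: gyrator matches bond 1)
β4 stroke at J1  (J1: bond 0 brought flow, rest push out)
β5 stroke at J1  (1-jn J1 has f-setter on 0)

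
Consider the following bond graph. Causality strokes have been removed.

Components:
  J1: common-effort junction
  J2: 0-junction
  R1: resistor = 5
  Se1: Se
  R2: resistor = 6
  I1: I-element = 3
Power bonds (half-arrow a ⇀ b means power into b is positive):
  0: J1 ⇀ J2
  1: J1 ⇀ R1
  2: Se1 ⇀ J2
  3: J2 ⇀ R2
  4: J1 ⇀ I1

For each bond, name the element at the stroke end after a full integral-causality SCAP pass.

bond 2 →J2  (source Se1 imposes e)
bond 0 →J1  (J2: bond 2 brought effort, rest push out)
bond 3 →R2  (J2: bond 2 brought effort, rest push out)
bond 1 →R1  (common-e at J1 fixed by 0)
bond 4 →I1  (0-jn J1 has e-setter on 0)

b0 stroke→J1
b1 stroke→R1
b2 stroke→J2
b3 stroke→R2
b4 stroke→I1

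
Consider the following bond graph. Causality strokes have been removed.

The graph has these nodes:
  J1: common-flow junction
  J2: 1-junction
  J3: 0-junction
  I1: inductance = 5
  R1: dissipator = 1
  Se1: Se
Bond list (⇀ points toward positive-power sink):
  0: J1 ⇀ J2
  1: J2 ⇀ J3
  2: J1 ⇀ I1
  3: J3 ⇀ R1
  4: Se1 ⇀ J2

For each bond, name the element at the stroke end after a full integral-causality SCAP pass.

#0 stroke→J1
#1 stroke→J2
#2 stroke→I1
#3 stroke→J3
#4 stroke→J2

β4 stroke at J2  (Se1 fixes effort; stroke away)
β2 stroke at I1  (prefer integral on I1)
β0 stroke at J1  (J1 flow already set via bond 2)
β1 stroke at J2  (J2 flow already set via bond 0)
β3 stroke at J3  (closing 0-jn rule on J3)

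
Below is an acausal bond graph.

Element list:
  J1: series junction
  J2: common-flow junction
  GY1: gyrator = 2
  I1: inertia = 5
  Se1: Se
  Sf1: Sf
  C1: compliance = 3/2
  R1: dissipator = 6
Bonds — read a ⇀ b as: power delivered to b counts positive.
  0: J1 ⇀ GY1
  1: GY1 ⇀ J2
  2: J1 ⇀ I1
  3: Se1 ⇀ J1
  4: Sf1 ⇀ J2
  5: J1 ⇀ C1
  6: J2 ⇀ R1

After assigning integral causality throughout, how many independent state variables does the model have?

β3 stroke at J1  (Se1 fixes effort; stroke away)
β4 stroke at Sf1  (source Sf1 imposes f)
β1 stroke at J2  (J2 flow already set via bond 4)
β6 stroke at J2  (J2: bond 4 brought flow, rest push out)
β0 stroke at J1  (GY1 both-in/both-out from 1)
β2 stroke at I1  (I1 integral (f out))
β5 stroke at J1  (J1: bond 2 brought flow, rest push out)

2  (C1, I1 all integral)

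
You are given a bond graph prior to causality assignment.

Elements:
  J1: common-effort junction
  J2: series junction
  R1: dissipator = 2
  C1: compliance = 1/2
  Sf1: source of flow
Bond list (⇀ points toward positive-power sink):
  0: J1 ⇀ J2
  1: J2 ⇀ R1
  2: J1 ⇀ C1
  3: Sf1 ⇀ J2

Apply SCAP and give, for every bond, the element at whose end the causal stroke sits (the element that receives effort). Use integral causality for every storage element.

bond 3 stroke→Sf1  (source Sf1 imposes f)
bond 0 stroke→J2  (J2 flow already set via bond 3)
bond 1 stroke→J2  (common-f at J2 fixed by 3)
bond 2 stroke→J1  (only one effort-in slot at J1)

bond 0 stroke→J2
bond 1 stroke→J2
bond 2 stroke→J1
bond 3 stroke→Sf1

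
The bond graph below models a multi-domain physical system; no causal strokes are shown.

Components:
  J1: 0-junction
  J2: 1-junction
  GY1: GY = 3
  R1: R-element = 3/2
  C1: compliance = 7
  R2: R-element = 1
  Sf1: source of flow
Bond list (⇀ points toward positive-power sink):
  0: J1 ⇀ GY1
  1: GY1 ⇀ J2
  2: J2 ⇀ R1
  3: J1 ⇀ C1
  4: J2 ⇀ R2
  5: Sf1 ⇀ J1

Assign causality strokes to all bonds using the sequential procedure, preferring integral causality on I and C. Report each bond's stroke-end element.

bond 5 →Sf1  (Sf1 fixes flow; stroke at Sf1)
bond 3 →J1  (prefer integral on C1)
bond 0 →GY1  (0-jn J1 has e-setter on 3)
bond 1 →GY1  (through GY1, causality inverts; strokes same side of GY1)
bond 2 →J2  (common-f at J2 fixed by 1)
bond 4 →J2  (J2 flow already set via bond 1)

b0 stroke→GY1
b1 stroke→GY1
b2 stroke→J2
b3 stroke→J1
b4 stroke→J2
b5 stroke→Sf1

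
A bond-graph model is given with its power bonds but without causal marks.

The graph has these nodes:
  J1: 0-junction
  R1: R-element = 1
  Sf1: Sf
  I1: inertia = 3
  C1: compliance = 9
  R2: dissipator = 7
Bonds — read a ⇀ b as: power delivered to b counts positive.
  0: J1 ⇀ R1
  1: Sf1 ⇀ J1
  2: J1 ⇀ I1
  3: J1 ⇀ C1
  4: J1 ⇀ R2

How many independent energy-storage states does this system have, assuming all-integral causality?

2  (C1, I1 all integral)

β1 |Sf1  (Sf1 fixes flow; stroke at Sf1)
β2 |I1  (prefer integral on I1)
β3 |J1  (C1 outputs effort q/C1)
β0 |R1  (J1: bond 3 brought effort, rest push out)
β4 |R2  (0-jn J1 has e-setter on 3)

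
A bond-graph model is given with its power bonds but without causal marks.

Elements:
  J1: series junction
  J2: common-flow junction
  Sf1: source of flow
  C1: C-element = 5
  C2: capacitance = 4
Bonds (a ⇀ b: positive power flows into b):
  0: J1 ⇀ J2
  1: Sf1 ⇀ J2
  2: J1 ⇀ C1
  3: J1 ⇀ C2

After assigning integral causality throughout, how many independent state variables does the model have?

2  (C1, C2 all integral)

β1 →Sf1  (Sf1: flow source, stroke at near end)
β0 →J2  (J2 flow already set via bond 1)
β2 →J1  (J1 flow already set via bond 0)
β3 →J1  (1-jn J1 has f-setter on 0)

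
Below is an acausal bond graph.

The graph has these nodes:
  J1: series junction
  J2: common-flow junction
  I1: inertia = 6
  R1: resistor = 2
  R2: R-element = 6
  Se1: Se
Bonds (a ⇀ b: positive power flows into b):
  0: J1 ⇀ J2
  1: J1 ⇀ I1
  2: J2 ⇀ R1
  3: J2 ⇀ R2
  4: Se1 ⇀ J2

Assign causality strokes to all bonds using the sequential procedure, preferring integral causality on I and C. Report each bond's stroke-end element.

b0 stroke→J1
b1 stroke→I1
b2 stroke→J2
b3 stroke→J2
b4 stroke→J2

#4 →J2  (source Se1 imposes e)
#1 →I1  (I1 outputs flow p/I1)
#0 →J1  (1-jn J1 has f-setter on 1)
#2 →J2  (common-f at J2 fixed by 0)
#3 →J2  (J2: bond 0 brought flow, rest push out)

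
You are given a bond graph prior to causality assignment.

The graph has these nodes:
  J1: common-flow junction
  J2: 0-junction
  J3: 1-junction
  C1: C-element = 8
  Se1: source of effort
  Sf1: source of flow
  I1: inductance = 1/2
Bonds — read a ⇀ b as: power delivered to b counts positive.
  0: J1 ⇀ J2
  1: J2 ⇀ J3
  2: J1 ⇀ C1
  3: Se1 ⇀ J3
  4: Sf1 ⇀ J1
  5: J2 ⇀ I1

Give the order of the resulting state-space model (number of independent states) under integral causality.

2  (C1, I1 all integral)

b3 |J3  (source Se1 imposes e)
b4 |Sf1  (source Sf1 imposes f)
b0 |J1  (1-jn J1 has f-setter on 4)
b2 |J1  (J1: bond 4 brought flow, rest push out)
b1 |J2  (only one flow-in slot at J3)
b5 |I1  (J2: bond 1 brought effort, rest push out)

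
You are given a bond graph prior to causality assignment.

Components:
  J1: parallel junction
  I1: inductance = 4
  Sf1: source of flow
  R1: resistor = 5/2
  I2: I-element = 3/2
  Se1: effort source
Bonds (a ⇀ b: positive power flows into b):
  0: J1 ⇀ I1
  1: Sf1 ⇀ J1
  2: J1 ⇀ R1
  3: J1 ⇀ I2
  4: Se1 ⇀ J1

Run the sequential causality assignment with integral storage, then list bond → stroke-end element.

β0 |I1
β1 |Sf1
β2 |R1
β3 |I2
β4 |J1

b1 stroke at Sf1  (Sf1 (Sf) sets flow on bond)
b4 stroke at J1  (source Se1 imposes e)
b0 stroke at I1  (J1: bond 4 brought effort, rest push out)
b2 stroke at R1  (J1 effort already set via bond 4)
b3 stroke at I2  (0-jn J1 has e-setter on 4)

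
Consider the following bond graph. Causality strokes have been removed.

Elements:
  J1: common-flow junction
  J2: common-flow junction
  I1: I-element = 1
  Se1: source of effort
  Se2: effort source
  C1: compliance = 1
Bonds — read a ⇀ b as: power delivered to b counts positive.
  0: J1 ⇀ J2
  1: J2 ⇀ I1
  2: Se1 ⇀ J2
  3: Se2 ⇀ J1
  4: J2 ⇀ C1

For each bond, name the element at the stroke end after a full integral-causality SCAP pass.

b2 stroke at J2  (Se1: effort source, stroke at far end)
b3 stroke at J1  (Se2: effort source, stroke at far end)
b0 stroke at J2  (only one flow-in slot at J1)
b1 stroke at I1  (I1 integral (f out))
b4 stroke at J2  (1-jn J2 has f-setter on 1)

bond 0 →J2
bond 1 →I1
bond 2 →J2
bond 3 →J1
bond 4 →J2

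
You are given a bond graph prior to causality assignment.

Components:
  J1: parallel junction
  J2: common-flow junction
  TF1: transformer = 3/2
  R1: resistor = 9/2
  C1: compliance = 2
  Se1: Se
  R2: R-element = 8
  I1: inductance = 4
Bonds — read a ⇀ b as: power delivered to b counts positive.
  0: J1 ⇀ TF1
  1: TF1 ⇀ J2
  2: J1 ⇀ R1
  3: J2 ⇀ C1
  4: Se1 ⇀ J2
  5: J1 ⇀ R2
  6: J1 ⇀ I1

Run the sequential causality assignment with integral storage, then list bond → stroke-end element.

bond 0 stroke→J1
bond 1 stroke→TF1
bond 2 stroke→R1
bond 3 stroke→J2
bond 4 stroke→J2
bond 5 stroke→R2
bond 6 stroke→I1

b4 stroke→J2  (Se1 fixes effort; stroke away)
b3 stroke→J2  (prefer integral on C1)
b1 stroke→TF1  (closing 1-jn rule on J2)
b0 stroke→J1  (TF1: transformer flips bond 1)
b2 stroke→R1  (common-e at J1 fixed by 0)
b5 stroke→R2  (common-e at J1 fixed by 0)
b6 stroke→I1  (J1: bond 0 brought effort, rest push out)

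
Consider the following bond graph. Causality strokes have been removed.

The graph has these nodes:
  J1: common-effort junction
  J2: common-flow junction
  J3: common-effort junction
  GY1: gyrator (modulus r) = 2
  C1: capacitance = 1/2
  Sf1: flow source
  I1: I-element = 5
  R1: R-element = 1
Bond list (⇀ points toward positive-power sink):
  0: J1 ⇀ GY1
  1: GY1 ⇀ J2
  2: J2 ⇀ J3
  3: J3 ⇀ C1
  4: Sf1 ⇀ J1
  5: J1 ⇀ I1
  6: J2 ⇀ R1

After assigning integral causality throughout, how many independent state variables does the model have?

bond 4 stroke→Sf1  (source Sf1 imposes f)
bond 3 stroke→J3  (C1: C, integral causality)
bond 2 stroke→J2  (0-jn J3 has e-setter on 3)
bond 5 stroke→I1  (I1 integral (f out))
bond 0 stroke→J1  (only one effort-in slot at J1)
bond 1 stroke→J2  (through GY1, causality inverts; strokes same side of GY1)
bond 6 stroke→R1  (closing 1-jn rule on J2)

2  (C1, I1 all integral)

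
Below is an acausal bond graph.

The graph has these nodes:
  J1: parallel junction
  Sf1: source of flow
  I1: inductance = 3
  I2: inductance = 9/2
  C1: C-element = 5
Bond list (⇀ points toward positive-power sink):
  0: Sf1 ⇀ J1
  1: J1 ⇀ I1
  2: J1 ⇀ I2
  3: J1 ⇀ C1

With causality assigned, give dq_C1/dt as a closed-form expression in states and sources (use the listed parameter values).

dq_C1/dt = F_Sf1 - p_I1/3 - 2*p_I2/9

#0 stroke at Sf1  (source Sf1 imposes f)
#1 stroke at I1  (prefer integral on I1)
#2 stroke at I2  (I2 integral (f out))
#3 stroke at J1  (J1: last free bond brings effort in)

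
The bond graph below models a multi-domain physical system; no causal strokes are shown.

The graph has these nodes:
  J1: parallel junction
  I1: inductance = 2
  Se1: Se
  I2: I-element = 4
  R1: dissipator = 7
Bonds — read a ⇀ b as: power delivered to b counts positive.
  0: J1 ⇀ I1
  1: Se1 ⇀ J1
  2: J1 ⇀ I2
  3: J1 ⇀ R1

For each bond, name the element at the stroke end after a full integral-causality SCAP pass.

b0 |I1
b1 |J1
b2 |I2
b3 |R1

β1 |J1  (Se1: effort source, stroke at far end)
β0 |I1  (J1: bond 1 brought effort, rest push out)
β2 |I2  (J1: bond 1 brought effort, rest push out)
β3 |R1  (J1: bond 1 brought effort, rest push out)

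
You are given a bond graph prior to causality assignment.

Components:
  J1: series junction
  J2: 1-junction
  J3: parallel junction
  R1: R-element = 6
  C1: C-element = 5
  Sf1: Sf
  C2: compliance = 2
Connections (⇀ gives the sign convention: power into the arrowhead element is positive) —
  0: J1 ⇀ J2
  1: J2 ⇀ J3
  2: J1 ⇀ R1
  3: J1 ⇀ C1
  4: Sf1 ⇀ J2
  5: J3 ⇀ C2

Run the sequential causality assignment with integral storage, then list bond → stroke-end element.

β0 stroke at J2
β1 stroke at J2
β2 stroke at J1
β3 stroke at J1
β4 stroke at Sf1
β5 stroke at J3

β4 stroke→Sf1  (Sf1 fixes flow; stroke at Sf1)
β0 stroke→J2  (J2: bond 4 brought flow, rest push out)
β1 stroke→J2  (1-jn J2 has f-setter on 4)
β5 stroke→J3  (J3 needs exactly one e-in)
β2 stroke→J1  (J1: bond 0 brought flow, rest push out)
β3 stroke→J1  (J1: bond 0 brought flow, rest push out)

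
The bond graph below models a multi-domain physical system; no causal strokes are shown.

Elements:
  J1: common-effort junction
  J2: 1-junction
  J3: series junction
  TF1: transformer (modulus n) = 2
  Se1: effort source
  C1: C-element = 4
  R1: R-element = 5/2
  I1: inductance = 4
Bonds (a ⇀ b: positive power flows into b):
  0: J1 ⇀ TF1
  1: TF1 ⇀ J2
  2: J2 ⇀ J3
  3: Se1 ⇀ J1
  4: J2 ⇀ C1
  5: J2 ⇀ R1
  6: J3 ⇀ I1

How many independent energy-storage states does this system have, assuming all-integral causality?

#3 stroke→J1  (source Se1 imposes e)
#0 stroke→TF1  (common-e at J1 fixed by 3)
#1 stroke→J2  (TF1 one-in-one-out from 0)
#4 stroke→J2  (C1 integral (e out))
#6 stroke→I1  (I1: I, integral causality)
#2 stroke→J3  (J3: bond 6 brought flow, rest push out)
#5 stroke→J2  (1-jn J2 has f-setter on 2)

2  (C1, I1 all integral)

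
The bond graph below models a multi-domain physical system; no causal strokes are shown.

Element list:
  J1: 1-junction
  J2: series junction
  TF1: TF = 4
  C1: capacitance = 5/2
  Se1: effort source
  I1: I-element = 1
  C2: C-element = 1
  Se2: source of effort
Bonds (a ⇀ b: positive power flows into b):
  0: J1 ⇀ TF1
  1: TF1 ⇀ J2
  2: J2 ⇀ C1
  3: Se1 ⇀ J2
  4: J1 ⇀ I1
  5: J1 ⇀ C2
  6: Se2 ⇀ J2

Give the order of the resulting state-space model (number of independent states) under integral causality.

3  (C1, C2, I1 all integral)

bond 3 stroke at J2  (Se1: effort source, stroke at far end)
bond 6 stroke at J2  (Se2: effort source, stroke at far end)
bond 2 stroke at J2  (prefer integral on C1)
bond 1 stroke at TF1  (J2: last free bond brings flow in)
bond 0 stroke at J1  (TF TF1: opposite of bond 1)
bond 4 stroke at I1  (I1 outputs flow p/I1)
bond 5 stroke at J1  (J1 flow already set via bond 4)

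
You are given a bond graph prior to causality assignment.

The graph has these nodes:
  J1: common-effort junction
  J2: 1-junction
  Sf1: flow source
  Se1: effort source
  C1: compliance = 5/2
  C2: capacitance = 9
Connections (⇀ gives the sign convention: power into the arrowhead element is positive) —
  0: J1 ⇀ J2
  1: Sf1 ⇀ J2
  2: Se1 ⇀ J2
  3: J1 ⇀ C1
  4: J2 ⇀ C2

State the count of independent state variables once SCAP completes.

b1 stroke at Sf1  (Sf1 fixes flow; stroke at Sf1)
b2 stroke at J2  (Se1: effort source, stroke at far end)
b0 stroke at J2  (J2: bond 1 brought flow, rest push out)
b4 stroke at J2  (J2: bond 1 brought flow, rest push out)
b3 stroke at J1  (J1 needs exactly one e-in)

2  (C1, C2 all integral)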